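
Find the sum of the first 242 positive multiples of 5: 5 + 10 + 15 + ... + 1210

Factor out 5: = 5(1 + 2 + ... + 242) = 5 × n(n+1)/2
= 5 × 242×243/2
= 5 × 29403
= 147015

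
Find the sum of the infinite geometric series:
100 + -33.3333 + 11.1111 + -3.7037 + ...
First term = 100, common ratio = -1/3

For |r| < 1, S = a / (1 - r)
S = 100 / (1 - (-1/3))
S = 100 / (4/3)
S = 75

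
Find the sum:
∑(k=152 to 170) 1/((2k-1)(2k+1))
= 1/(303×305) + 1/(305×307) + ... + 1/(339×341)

Partial fractions: 1/((2k-1)(2k+1)) = (1/2)[1/(2k-1) - 1/(2k+1)]
The series telescopes:
= (1/2)[1/303 - 1/341]
= 19/103323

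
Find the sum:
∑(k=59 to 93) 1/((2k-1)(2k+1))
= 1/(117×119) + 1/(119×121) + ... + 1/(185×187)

Partial fractions: 1/((2k-1)(2k+1)) = (1/2)[1/(2k-1) - 1/(2k+1)]
The series telescopes:
= (1/2)[1/117 - 1/187]
= 35/21879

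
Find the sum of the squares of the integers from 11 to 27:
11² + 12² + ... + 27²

Use ∑_{k=1}^{n} k² = n(n+1)(2n+1)/6, then subtract the first 10 terms.
∑_{k=1}^{27} k² = 27×28×55/6 = 6930
∑_{k=1}^{10} k² = 10×11×21/6 = 385
∑_{k=11}^{27} k² = 6930 - 385 = 6545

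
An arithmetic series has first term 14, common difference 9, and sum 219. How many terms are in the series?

Using S = n/2 × [2a + (n-1)d]
219 = n/2 × [2(14) + (n-1)(9)]
219 = n/2 × [28 + 9n - 9]
438 = n × [19 + 9n]
9n² + (19)n - 438 = 0
Discriminant: Δ = (19)² - 4(9)(-438) = 361 + 15768 = 16129
√Δ = 127
n = [-(19) + √Δ] / (2·9) = (-19 + 127) / 18 = 108 / 18 = 6
(The negative root is discarded since n must be a positive integer.)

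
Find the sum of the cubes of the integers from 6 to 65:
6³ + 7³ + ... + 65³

Use ∑_{k=1}^{n} k³ = [n(n+1)/2]², then subtract the first 5 terms.
∑_{k=1}^{65} k³ = [65×66/2]² = 2145² = 4601025
∑_{k=1}^{5} k³ = [5×6/2]² = 15² = 225
∑_{k=6}^{65} k³ = 4601025 - 225 = 4600800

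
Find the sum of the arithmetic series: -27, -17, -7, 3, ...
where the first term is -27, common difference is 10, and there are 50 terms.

Sₙ = n/2 × (first + last)
Last term = a + (n-1)d = -27 + (50-1)×10 = 463
S_50 = 50/2 × (-27 + 463)
S_50 = 50/2 × 436 = 10900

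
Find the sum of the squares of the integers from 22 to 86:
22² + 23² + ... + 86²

Use ∑_{k=1}^{n} k² = n(n+1)(2n+1)/6, then subtract the first 21 terms.
∑_{k=1}^{86} k² = 86×87×173/6 = 215731
∑_{k=1}^{21} k² = 21×22×43/6 = 3311
∑_{k=22}^{86} k² = 215731 - 3311 = 212420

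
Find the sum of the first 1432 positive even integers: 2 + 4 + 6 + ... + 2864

Sum of first n even numbers = n(n+1)
= 1432×1433
= 2052056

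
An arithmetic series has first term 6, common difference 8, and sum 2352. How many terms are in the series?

Using S = n/2 × [2a + (n-1)d]
2352 = n/2 × [2(6) + (n-1)(8)]
2352 = n/2 × [12 + 8n - 8]
4704 = n × [4 + 8n]
8n² + (4)n - 4704 = 0
Discriminant: Δ = (4)² - 4(8)(-4704) = 16 + 150528 = 150544
√Δ = 388
n = [-(4) + √Δ] / (2·8) = (-4 + 388) / 16 = 384 / 16 = 24
(The negative root is discarded since n must be a positive integer.)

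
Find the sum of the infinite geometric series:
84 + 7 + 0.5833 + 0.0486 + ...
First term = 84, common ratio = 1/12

For |r| < 1, S = a / (1 - r)
S = 84 / (1 - (1/12))
S = 84 / (11/12)
S = 1008/11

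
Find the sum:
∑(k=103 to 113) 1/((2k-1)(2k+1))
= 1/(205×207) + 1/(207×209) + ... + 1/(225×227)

Partial fractions: 1/((2k-1)(2k+1)) = (1/2)[1/(2k-1) - 1/(2k+1)]
The series telescopes:
= (1/2)[1/205 - 1/227]
= 11/46535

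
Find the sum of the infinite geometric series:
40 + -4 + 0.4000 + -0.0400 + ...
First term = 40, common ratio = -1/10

For |r| < 1, S = a / (1 - r)
S = 40 / (1 - (-1/10))
S = 40 / (11/10)
S = 400/11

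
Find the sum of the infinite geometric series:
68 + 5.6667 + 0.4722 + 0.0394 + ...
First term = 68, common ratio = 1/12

For |r| < 1, S = a / (1 - r)
S = 68 / (1 - (1/12))
S = 68 / (11/12)
S = 816/11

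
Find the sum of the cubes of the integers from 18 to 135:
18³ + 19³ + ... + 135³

Use ∑_{k=1}^{n} k³ = [n(n+1)/2]², then subtract the first 17 terms.
∑_{k=1}^{135} k³ = [135×136/2]² = 9180² = 84272400
∑_{k=1}^{17} k³ = [17×18/2]² = 153² = 23409
∑_{k=18}^{135} k³ = 84272400 - 23409 = 84248991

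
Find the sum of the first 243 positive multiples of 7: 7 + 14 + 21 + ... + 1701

Factor out 7: = 7(1 + 2 + ... + 243) = 7 × n(n+1)/2
= 7 × 243×244/2
= 7 × 29646
= 207522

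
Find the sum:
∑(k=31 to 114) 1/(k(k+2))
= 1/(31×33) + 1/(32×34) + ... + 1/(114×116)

Partial fractions: 1/(k(k+2)) = (1/2)[1/k - 1/(k+2)]
Telescoping leaves the first two and last two terms:
= (1/2)[1/31 + 1/32 - 1/115 - 1/116]
= 152817/6616640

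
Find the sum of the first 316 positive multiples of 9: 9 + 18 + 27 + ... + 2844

Factor out 9: = 9(1 + 2 + ... + 316) = 9 × n(n+1)/2
= 9 × 316×317/2
= 9 × 50086
= 450774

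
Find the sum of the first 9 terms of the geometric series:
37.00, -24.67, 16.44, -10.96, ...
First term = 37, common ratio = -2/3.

Sₙ = a(1 - rⁿ) / (1 - r)
S_9 = 37(1 - (-2/3)^9) / (1 - (-2/3))
S_9 = 37(1 - (-512/19683)) / (5/3)
S_9 = 149443/6561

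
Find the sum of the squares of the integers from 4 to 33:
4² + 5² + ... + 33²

Use ∑_{k=1}^{n} k² = n(n+1)(2n+1)/6, then subtract the first 3 terms.
∑_{k=1}^{33} k² = 33×34×67/6 = 12529
∑_{k=1}^{3} k² = 3×4×7/6 = 14
∑_{k=4}^{33} k² = 12529 - 14 = 12515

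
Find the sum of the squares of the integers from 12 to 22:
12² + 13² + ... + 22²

Use ∑_{k=1}^{n} k² = n(n+1)(2n+1)/6, then subtract the first 11 terms.
∑_{k=1}^{22} k² = 22×23×45/6 = 3795
∑_{k=1}^{11} k² = 11×12×23/6 = 506
∑_{k=12}^{22} k² = 3795 - 506 = 3289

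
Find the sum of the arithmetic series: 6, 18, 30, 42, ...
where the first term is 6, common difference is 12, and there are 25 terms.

Sₙ = n/2 × (first + last)
Last term = a + (n-1)d = 6 + (25-1)×12 = 294
S_25 = 25/2 × (6 + 294)
S_25 = 25/2 × 300 = 3750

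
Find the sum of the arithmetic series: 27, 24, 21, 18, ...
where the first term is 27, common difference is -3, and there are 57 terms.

Sₙ = n/2 × (first + last)
Last term = a + (n-1)d = 27 + (57-1)×(-3) = -141
S_57 = 57/2 × (27 + (-141))
S_57 = 57/2 × (-114) = -3249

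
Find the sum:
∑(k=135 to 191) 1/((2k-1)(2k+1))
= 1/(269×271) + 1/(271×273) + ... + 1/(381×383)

Partial fractions: 1/((2k-1)(2k+1)) = (1/2)[1/(2k-1) - 1/(2k+1)]
The series telescopes:
= (1/2)[1/269 - 1/383]
= 57/103027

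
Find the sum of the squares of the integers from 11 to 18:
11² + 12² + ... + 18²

Use ∑_{k=1}^{n} k² = n(n+1)(2n+1)/6, then subtract the first 10 terms.
∑_{k=1}^{18} k² = 18×19×37/6 = 2109
∑_{k=1}^{10} k² = 10×11×21/6 = 385
∑_{k=11}^{18} k² = 2109 - 385 = 1724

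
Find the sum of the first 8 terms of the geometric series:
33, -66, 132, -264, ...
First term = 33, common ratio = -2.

Sₙ = a(1 - rⁿ) / (1 - r)
S_8 = 33(1 - (-2)^8) / (1 - (-2))
S_8 = 33(1 - 256) / (3)
S_8 = -2805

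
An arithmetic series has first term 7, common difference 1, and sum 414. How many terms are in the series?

Using S = n/2 × [2a + (n-1)d]
414 = n/2 × [2(7) + (n-1)(1)]
414 = n/2 × [14 + 1n - 1]
828 = n × [13 + 1n]
1n² + (13)n - 828 = 0
Discriminant: Δ = (13)² - 4(1)(-828) = 169 + 3312 = 3481
√Δ = 59
n = [-(13) + √Δ] / (2·1) = (-13 + 59) / 2 = 46 / 2 = 23
(The negative root is discarded since n must be a positive integer.)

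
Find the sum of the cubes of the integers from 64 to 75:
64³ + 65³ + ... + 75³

Use ∑_{k=1}^{n} k³ = [n(n+1)/2]², then subtract the first 63 terms.
∑_{k=1}^{75} k³ = [75×76/2]² = 2850² = 8122500
∑_{k=1}^{63} k³ = [63×64/2]² = 2016² = 4064256
∑_{k=64}^{75} k³ = 8122500 - 4064256 = 4058244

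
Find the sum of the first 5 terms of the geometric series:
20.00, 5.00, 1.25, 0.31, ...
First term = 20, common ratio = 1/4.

Sₙ = a(1 - rⁿ) / (1 - r)
S_5 = 20(1 - (1/4)^5) / (1 - (1/4))
S_5 = 20(1 - (1/1024)) / (3/4)
S_5 = 1705/64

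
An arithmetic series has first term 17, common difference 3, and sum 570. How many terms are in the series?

Using S = n/2 × [2a + (n-1)d]
570 = n/2 × [2(17) + (n-1)(3)]
570 = n/2 × [34 + 3n - 3]
1140 = n × [31 + 3n]
3n² + (31)n - 1140 = 0
Discriminant: Δ = (31)² - 4(3)(-1140) = 961 + 13680 = 14641
√Δ = 121
n = [-(31) + √Δ] / (2·3) = (-31 + 121) / 6 = 90 / 6 = 15
(The negative root is discarded since n must be a positive integer.)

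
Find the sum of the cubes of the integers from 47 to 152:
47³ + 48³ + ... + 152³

Use ∑_{k=1}^{n} k³ = [n(n+1)/2]², then subtract the first 46 terms.
∑_{k=1}^{152} k³ = [152×153/2]² = 11628² = 135210384
∑_{k=1}^{46} k³ = [46×47/2]² = 1081² = 1168561
∑_{k=47}^{152} k³ = 135210384 - 1168561 = 134041823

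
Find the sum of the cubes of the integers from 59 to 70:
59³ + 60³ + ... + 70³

Use ∑_{k=1}^{n} k³ = [n(n+1)/2]², then subtract the first 58 terms.
∑_{k=1}^{70} k³ = [70×71/2]² = 2485² = 6175225
∑_{k=1}^{58} k³ = [58×59/2]² = 1711² = 2927521
∑_{k=59}^{70} k³ = 6175225 - 2927521 = 3247704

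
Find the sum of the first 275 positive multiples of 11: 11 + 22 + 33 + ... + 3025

Factor out 11: = 11(1 + 2 + ... + 275) = 11 × n(n+1)/2
= 11 × 275×276/2
= 11 × 37950
= 417450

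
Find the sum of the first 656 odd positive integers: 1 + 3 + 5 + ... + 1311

Sum of first n odd numbers = n²
= 656²
= 430336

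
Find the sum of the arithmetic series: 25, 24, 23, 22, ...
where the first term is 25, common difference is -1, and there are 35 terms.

Sₙ = n/2 × (first + last)
Last term = a + (n-1)d = 25 + (35-1)×(-1) = -9
S_35 = 35/2 × (25 + (-9))
S_35 = 35/2 × 16 = 280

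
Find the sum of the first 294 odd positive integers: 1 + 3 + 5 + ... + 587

Sum of first n odd numbers = n²
= 294²
= 86436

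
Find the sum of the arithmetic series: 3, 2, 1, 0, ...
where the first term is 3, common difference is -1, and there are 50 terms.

Sₙ = n/2 × (first + last)
Last term = a + (n-1)d = 3 + (50-1)×(-1) = -46
S_50 = 50/2 × (3 + (-46))
S_50 = 50/2 × (-43) = -1075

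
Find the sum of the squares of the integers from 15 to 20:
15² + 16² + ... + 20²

Use ∑_{k=1}^{n} k² = n(n+1)(2n+1)/6, then subtract the first 14 terms.
∑_{k=1}^{20} k² = 20×21×41/6 = 2870
∑_{k=1}^{14} k² = 14×15×29/6 = 1015
∑_{k=15}^{20} k² = 2870 - 1015 = 1855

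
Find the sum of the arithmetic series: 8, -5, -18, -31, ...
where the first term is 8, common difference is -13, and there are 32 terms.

Sₙ = n/2 × (first + last)
Last term = a + (n-1)d = 8 + (32-1)×(-13) = -395
S_32 = 32/2 × (8 + (-395))
S_32 = 32/2 × (-387) = -6192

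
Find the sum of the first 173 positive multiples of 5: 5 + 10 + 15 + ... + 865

Factor out 5: = 5(1 + 2 + ... + 173) = 5 × n(n+1)/2
= 5 × 173×174/2
= 5 × 15051
= 75255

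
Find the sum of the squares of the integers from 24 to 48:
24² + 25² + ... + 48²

Use ∑_{k=1}^{n} k² = n(n+1)(2n+1)/6, then subtract the first 23 terms.
∑_{k=1}^{48} k² = 48×49×97/6 = 38024
∑_{k=1}^{23} k² = 23×24×47/6 = 4324
∑_{k=24}^{48} k² = 38024 - 4324 = 33700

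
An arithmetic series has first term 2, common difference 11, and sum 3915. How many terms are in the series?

Using S = n/2 × [2a + (n-1)d]
3915 = n/2 × [2(2) + (n-1)(11)]
3915 = n/2 × [4 + 11n - 11]
7830 = n × [-7 + 11n]
11n² + (-7)n - 7830 = 0
Discriminant: Δ = (-7)² - 4(11)(-7830) = 49 + 344520 = 344569
√Δ = 587
n = [-(-7) + √Δ] / (2·11) = (7 + 587) / 22 = 594 / 22 = 27
(The negative root is discarded since n must be a positive integer.)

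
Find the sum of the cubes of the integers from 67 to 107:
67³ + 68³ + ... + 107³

Use ∑_{k=1}^{n} k³ = [n(n+1)/2]², then subtract the first 66 terms.
∑_{k=1}^{107} k³ = [107×108/2]² = 5778² = 33385284
∑_{k=1}^{66} k³ = [66×67/2]² = 2211² = 4888521
∑_{k=67}^{107} k³ = 33385284 - 4888521 = 28496763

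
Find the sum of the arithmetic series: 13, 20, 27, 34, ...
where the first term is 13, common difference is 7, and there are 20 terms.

Sₙ = n/2 × (first + last)
Last term = a + (n-1)d = 13 + (20-1)×7 = 146
S_20 = 20/2 × (13 + 146)
S_20 = 20/2 × 159 = 1590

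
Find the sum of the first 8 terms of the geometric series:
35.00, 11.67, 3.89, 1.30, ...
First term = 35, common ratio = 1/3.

Sₙ = a(1 - rⁿ) / (1 - r)
S_8 = 35(1 - (1/3)^8) / (1 - (1/3))
S_8 = 35(1 - (1/6561)) / (2/3)
S_8 = 114800/2187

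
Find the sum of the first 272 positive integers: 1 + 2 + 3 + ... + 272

Formula: ∑k = n(n+1)/2
= 272×273/2
= 74256/2
= 37128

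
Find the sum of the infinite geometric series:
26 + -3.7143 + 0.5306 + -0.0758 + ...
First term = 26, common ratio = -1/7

For |r| < 1, S = a / (1 - r)
S = 26 / (1 - (-1/7))
S = 26 / (8/7)
S = 91/4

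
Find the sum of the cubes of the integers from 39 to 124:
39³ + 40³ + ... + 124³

Use ∑_{k=1}^{n} k³ = [n(n+1)/2]², then subtract the first 38 terms.
∑_{k=1}^{124} k³ = [124×125/2]² = 7750² = 60062500
∑_{k=1}^{38} k³ = [38×39/2]² = 741² = 549081
∑_{k=39}^{124} k³ = 60062500 - 549081 = 59513419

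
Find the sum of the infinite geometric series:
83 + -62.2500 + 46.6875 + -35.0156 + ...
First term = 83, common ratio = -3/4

For |r| < 1, S = a / (1 - r)
S = 83 / (1 - (-3/4))
S = 83 / (7/4)
S = 332/7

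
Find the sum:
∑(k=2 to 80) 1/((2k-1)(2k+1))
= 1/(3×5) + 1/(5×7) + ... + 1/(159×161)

Partial fractions: 1/((2k-1)(2k+1)) = (1/2)[1/(2k-1) - 1/(2k+1)]
The series telescopes:
= (1/2)[1/3 - 1/161]
= 79/483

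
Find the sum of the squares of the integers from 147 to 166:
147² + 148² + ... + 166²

Use ∑_{k=1}^{n} k² = n(n+1)(2n+1)/6, then subtract the first 146 terms.
∑_{k=1}^{166} k² = 166×167×333/6 = 1538571
∑_{k=1}^{146} k² = 146×147×293/6 = 1048061
∑_{k=147}^{166} k² = 1538571 - 1048061 = 490510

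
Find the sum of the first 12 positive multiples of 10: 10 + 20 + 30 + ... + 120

Factor out 10: = 10(1 + 2 + ... + 12) = 10 × n(n+1)/2
= 10 × 12×13/2
= 10 × 78
= 780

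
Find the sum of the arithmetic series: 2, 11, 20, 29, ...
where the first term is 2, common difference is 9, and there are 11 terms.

Sₙ = n/2 × (first + last)
Last term = a + (n-1)d = 2 + (11-1)×9 = 92
S_11 = 11/2 × (2 + 92)
S_11 = 11/2 × 94 = 517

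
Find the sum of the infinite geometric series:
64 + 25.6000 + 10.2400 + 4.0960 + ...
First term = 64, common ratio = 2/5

For |r| < 1, S = a / (1 - r)
S = 64 / (1 - (2/5))
S = 64 / (3/5)
S = 320/3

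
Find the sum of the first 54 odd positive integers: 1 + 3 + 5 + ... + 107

Sum of first n odd numbers = n²
= 54²
= 2916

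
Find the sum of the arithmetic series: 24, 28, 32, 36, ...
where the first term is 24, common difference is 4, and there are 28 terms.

Sₙ = n/2 × (first + last)
Last term = a + (n-1)d = 24 + (28-1)×4 = 132
S_28 = 28/2 × (24 + 132)
S_28 = 28/2 × 156 = 2184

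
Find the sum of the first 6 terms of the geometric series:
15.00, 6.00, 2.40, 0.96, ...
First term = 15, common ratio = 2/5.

Sₙ = a(1 - rⁿ) / (1 - r)
S_6 = 15(1 - (2/5)^6) / (1 - (2/5))
S_6 = 15(1 - (64/15625)) / (3/5)
S_6 = 15561/625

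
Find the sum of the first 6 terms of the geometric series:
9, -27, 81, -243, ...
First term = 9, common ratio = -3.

Sₙ = a(1 - rⁿ) / (1 - r)
S_6 = 9(1 - (-3)^6) / (1 - (-3))
S_6 = 9(1 - 729) / (4)
S_6 = -1638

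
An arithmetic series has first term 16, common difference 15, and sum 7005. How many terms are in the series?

Using S = n/2 × [2a + (n-1)d]
7005 = n/2 × [2(16) + (n-1)(15)]
7005 = n/2 × [32 + 15n - 15]
14010 = n × [17 + 15n]
15n² + (17)n - 14010 = 0
Discriminant: Δ = (17)² - 4(15)(-14010) = 289 + 840600 = 840889
√Δ = 917
n = [-(17) + √Δ] / (2·15) = (-17 + 917) / 30 = 900 / 30 = 30
(The negative root is discarded since n must be a positive integer.)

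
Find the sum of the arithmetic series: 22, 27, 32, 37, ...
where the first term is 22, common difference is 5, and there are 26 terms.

Sₙ = n/2 × (first + last)
Last term = a + (n-1)d = 22 + (26-1)×5 = 147
S_26 = 26/2 × (22 + 147)
S_26 = 26/2 × 169 = 2197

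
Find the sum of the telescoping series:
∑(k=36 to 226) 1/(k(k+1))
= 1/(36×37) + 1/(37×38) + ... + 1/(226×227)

Partial fractions: 1/(k(k+1)) = 1/k - 1/(k+1)
The series telescopes:
= (1/36 - 1/37) + (1/37 - 1/38) + ... + (1/226 - 1/227)
= 1/36 - 1/227
= 191/8172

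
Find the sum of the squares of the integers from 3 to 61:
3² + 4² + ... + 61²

Use ∑_{k=1}^{n} k² = n(n+1)(2n+1)/6, then subtract the first 2 terms.
∑_{k=1}^{61} k² = 61×62×123/6 = 77531
∑_{k=1}^{2} k² = 2×3×5/6 = 5
∑_{k=3}^{61} k² = 77531 - 5 = 77526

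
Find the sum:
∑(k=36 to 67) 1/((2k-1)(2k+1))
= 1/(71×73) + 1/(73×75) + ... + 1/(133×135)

Partial fractions: 1/((2k-1)(2k+1)) = (1/2)[1/(2k-1) - 1/(2k+1)]
The series telescopes:
= (1/2)[1/71 - 1/135]
= 32/9585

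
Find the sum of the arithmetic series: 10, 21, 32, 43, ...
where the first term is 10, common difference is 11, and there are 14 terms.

Sₙ = n/2 × (first + last)
Last term = a + (n-1)d = 10 + (14-1)×11 = 153
S_14 = 14/2 × (10 + 153)
S_14 = 14/2 × 163 = 1141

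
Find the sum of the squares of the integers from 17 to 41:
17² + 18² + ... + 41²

Use ∑_{k=1}^{n} k² = n(n+1)(2n+1)/6, then subtract the first 16 terms.
∑_{k=1}^{41} k² = 41×42×83/6 = 23821
∑_{k=1}^{16} k² = 16×17×33/6 = 1496
∑_{k=17}^{41} k² = 23821 - 1496 = 22325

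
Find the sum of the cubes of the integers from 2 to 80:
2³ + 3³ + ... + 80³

Use ∑_{k=1}^{n} k³ = [n(n+1)/2]², then subtract the first 1 terms.
∑_{k=1}^{80} k³ = [80×81/2]² = 3240² = 10497600
∑_{k=1}^{1} k³ = [1×2/2]² = 1² = 1
∑_{k=2}^{80} k³ = 10497600 - 1 = 10497599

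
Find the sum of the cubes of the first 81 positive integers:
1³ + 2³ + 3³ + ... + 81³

Formula: ∑k³ = [n(n+1)/2]²
= [81×82/2]²
= 3321²
= 11029041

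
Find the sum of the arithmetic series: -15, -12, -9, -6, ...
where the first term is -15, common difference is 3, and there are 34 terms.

Sₙ = n/2 × (first + last)
Last term = a + (n-1)d = -15 + (34-1)×3 = 84
S_34 = 34/2 × (-15 + 84)
S_34 = 34/2 × 69 = 1173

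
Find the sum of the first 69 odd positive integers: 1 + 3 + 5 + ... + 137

Sum of first n odd numbers = n²
= 69²
= 4761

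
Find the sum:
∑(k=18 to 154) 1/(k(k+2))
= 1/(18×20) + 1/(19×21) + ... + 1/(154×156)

Partial fractions: 1/(k(k+2)) = (1/2)[1/k - 1/(k+2)]
Telescoping leaves the first two and last two terms:
= (1/2)[1/18 + 1/19 - 1/155 - 1/156]
= 131383/2756520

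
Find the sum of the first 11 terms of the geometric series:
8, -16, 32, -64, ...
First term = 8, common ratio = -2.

Sₙ = a(1 - rⁿ) / (1 - r)
S_11 = 8(1 - (-2)^11) / (1 - (-2))
S_11 = 8(1 - (-2048)) / (3)
S_11 = 5464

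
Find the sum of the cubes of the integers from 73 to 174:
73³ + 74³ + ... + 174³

Use ∑_{k=1}^{n} k³ = [n(n+1)/2]², then subtract the first 72 terms.
∑_{k=1}^{174} k³ = [174×175/2]² = 15225² = 231800625
∑_{k=1}^{72} k³ = [72×73/2]² = 2628² = 6906384
∑_{k=73}^{174} k³ = 231800625 - 6906384 = 224894241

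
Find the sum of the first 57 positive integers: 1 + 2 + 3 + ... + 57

Formula: ∑k = n(n+1)/2
= 57×58/2
= 3306/2
= 1653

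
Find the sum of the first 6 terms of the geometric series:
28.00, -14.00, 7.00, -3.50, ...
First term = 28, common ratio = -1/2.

Sₙ = a(1 - rⁿ) / (1 - r)
S_6 = 28(1 - (-1/2)^6) / (1 - (-1/2))
S_6 = 28(1 - (1/64)) / (3/2)
S_6 = 147/8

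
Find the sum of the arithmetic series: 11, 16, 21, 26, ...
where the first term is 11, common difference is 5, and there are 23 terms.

Sₙ = n/2 × (first + last)
Last term = a + (n-1)d = 11 + (23-1)×5 = 121
S_23 = 23/2 × (11 + 121)
S_23 = 23/2 × 132 = 1518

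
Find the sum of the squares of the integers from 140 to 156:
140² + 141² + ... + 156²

Use ∑_{k=1}^{n} k² = n(n+1)(2n+1)/6, then subtract the first 139 terms.
∑_{k=1}^{156} k² = 156×157×313/6 = 1277666
∑_{k=1}^{139} k² = 139×140×279/6 = 904890
∑_{k=140}^{156} k² = 1277666 - 904890 = 372776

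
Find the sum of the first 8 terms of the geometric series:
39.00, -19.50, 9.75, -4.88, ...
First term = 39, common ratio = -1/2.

Sₙ = a(1 - rⁿ) / (1 - r)
S_8 = 39(1 - (-1/2)^8) / (1 - (-1/2))
S_8 = 39(1 - (1/256)) / (3/2)
S_8 = 3315/128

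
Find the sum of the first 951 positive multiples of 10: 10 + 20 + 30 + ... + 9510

Factor out 10: = 10(1 + 2 + ... + 951) = 10 × n(n+1)/2
= 10 × 951×952/2
= 10 × 452676
= 4526760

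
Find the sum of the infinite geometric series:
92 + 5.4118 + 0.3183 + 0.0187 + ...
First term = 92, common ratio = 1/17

For |r| < 1, S = a / (1 - r)
S = 92 / (1 - (1/17))
S = 92 / (16/17)
S = 391/4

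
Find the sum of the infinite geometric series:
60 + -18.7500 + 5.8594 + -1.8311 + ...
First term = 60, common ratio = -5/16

For |r| < 1, S = a / (1 - r)
S = 60 / (1 - (-5/16))
S = 60 / (21/16)
S = 320/7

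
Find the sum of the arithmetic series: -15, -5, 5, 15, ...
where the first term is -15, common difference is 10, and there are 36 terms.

Sₙ = n/2 × (first + last)
Last term = a + (n-1)d = -15 + (36-1)×10 = 335
S_36 = 36/2 × (-15 + 335)
S_36 = 36/2 × 320 = 5760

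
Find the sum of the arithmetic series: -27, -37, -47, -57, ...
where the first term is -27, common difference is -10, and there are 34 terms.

Sₙ = n/2 × (first + last)
Last term = a + (n-1)d = -27 + (34-1)×(-10) = -357
S_34 = 34/2 × (-27 + (-357))
S_34 = 34/2 × (-384) = -6528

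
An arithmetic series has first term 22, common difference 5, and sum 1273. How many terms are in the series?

Using S = n/2 × [2a + (n-1)d]
1273 = n/2 × [2(22) + (n-1)(5)]
1273 = n/2 × [44 + 5n - 5]
2546 = n × [39 + 5n]
5n² + (39)n - 2546 = 0
Discriminant: Δ = (39)² - 4(5)(-2546) = 1521 + 50920 = 52441
√Δ = 229
n = [-(39) + √Δ] / (2·5) = (-39 + 229) / 10 = 190 / 10 = 19
(The negative root is discarded since n must be a positive integer.)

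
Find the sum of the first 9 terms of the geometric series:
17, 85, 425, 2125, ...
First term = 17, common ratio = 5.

Sₙ = a(1 - rⁿ) / (1 - r)
S_9 = 17(1 - 5^9) / (1 - 5)
S_9 = 17(1 - 1953125) / (-4)
S_9 = 8300777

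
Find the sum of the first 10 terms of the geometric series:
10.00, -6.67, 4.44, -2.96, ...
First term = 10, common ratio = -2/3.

Sₙ = a(1 - rⁿ) / (1 - r)
S_10 = 10(1 - (-2/3)^10) / (1 - (-2/3))
S_10 = 10(1 - (1024/59049)) / (5/3)
S_10 = 116050/19683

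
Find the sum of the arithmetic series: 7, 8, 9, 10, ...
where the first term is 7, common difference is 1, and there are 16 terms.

Sₙ = n/2 × (first + last)
Last term = a + (n-1)d = 7 + (16-1)×1 = 22
S_16 = 16/2 × (7 + 22)
S_16 = 16/2 × 29 = 232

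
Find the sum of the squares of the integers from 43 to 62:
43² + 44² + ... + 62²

Use ∑_{k=1}^{n} k² = n(n+1)(2n+1)/6, then subtract the first 42 terms.
∑_{k=1}^{62} k² = 62×63×125/6 = 81375
∑_{k=1}^{42} k² = 42×43×85/6 = 25585
∑_{k=43}^{62} k² = 81375 - 25585 = 55790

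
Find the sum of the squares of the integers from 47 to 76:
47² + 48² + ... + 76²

Use ∑_{k=1}^{n} k² = n(n+1)(2n+1)/6, then subtract the first 46 terms.
∑_{k=1}^{76} k² = 76×77×153/6 = 149226
∑_{k=1}^{46} k² = 46×47×93/6 = 33511
∑_{k=47}^{76} k² = 149226 - 33511 = 115715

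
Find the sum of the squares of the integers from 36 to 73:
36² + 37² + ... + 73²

Use ∑_{k=1}^{n} k² = n(n+1)(2n+1)/6, then subtract the first 35 terms.
∑_{k=1}^{73} k² = 73×74×147/6 = 132349
∑_{k=1}^{35} k² = 35×36×71/6 = 14910
∑_{k=36}^{73} k² = 132349 - 14910 = 117439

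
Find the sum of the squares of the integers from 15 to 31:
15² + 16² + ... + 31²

Use ∑_{k=1}^{n} k² = n(n+1)(2n+1)/6, then subtract the first 14 terms.
∑_{k=1}^{31} k² = 31×32×63/6 = 10416
∑_{k=1}^{14} k² = 14×15×29/6 = 1015
∑_{k=15}^{31} k² = 10416 - 1015 = 9401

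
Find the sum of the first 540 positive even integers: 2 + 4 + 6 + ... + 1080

Sum of first n even numbers = n(n+1)
= 540×541
= 292140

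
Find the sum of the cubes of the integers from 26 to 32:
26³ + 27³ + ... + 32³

Use ∑_{k=1}^{n} k³ = [n(n+1)/2]², then subtract the first 25 terms.
∑_{k=1}^{32} k³ = [32×33/2]² = 528² = 278784
∑_{k=1}^{25} k³ = [25×26/2]² = 325² = 105625
∑_{k=26}^{32} k³ = 278784 - 105625 = 173159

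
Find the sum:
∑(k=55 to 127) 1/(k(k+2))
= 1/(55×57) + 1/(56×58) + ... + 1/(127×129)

Partial fractions: 1/(k(k+2)) = (1/2)[1/k - 1/(k+2)]
Telescoping leaves the first two and last two terms:
= (1/2)[1/55 + 1/56 - 1/128 - 1/129]
= 130159/12714240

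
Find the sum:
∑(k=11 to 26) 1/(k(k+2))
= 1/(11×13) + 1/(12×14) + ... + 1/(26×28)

Partial fractions: 1/(k(k+2)) = (1/2)[1/k - 1/(k+2)]
Telescoping leaves the first two and last two terms:
= (1/2)[1/11 + 1/12 - 1/27 - 1/28]
= 211/4158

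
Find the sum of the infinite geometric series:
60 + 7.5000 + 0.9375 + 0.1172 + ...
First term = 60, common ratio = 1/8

For |r| < 1, S = a / (1 - r)
S = 60 / (1 - (1/8))
S = 60 / (7/8)
S = 480/7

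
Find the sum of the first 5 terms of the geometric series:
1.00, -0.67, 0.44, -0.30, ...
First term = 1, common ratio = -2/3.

Sₙ = a(1 - rⁿ) / (1 - r)
S_5 = 1(1 - (-2/3)^5) / (1 - (-2/3))
S_5 = 1(1 - (-32/243)) / (5/3)
S_5 = 55/81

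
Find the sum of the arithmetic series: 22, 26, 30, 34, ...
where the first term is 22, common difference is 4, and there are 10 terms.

Sₙ = n/2 × (first + last)
Last term = a + (n-1)d = 22 + (10-1)×4 = 58
S_10 = 10/2 × (22 + 58)
S_10 = 10/2 × 80 = 400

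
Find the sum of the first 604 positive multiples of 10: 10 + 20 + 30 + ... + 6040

Factor out 10: = 10(1 + 2 + ... + 604) = 10 × n(n+1)/2
= 10 × 604×605/2
= 10 × 182710
= 1827100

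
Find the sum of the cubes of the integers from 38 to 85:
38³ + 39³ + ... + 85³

Use ∑_{k=1}^{n} k³ = [n(n+1)/2]², then subtract the first 37 terms.
∑_{k=1}^{85} k³ = [85×86/2]² = 3655² = 13359025
∑_{k=1}^{37} k³ = [37×38/2]² = 703² = 494209
∑_{k=38}^{85} k³ = 13359025 - 494209 = 12864816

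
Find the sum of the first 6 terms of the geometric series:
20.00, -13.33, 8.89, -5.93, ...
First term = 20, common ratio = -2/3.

Sₙ = a(1 - rⁿ) / (1 - r)
S_6 = 20(1 - (-2/3)^6) / (1 - (-2/3))
S_6 = 20(1 - (64/729)) / (5/3)
S_6 = 2660/243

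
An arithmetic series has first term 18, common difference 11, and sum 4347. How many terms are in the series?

Using S = n/2 × [2a + (n-1)d]
4347 = n/2 × [2(18) + (n-1)(11)]
4347 = n/2 × [36 + 11n - 11]
8694 = n × [25 + 11n]
11n² + (25)n - 8694 = 0
Discriminant: Δ = (25)² - 4(11)(-8694) = 625 + 382536 = 383161
√Δ = 619
n = [-(25) + √Δ] / (2·11) = (-25 + 619) / 22 = 594 / 22 = 27
(The negative root is discarded since n must be a positive integer.)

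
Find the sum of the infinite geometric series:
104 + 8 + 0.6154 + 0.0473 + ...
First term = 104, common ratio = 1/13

For |r| < 1, S = a / (1 - r)
S = 104 / (1 - (1/13))
S = 104 / (12/13)
S = 338/3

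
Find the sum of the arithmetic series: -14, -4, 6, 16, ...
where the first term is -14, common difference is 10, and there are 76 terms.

Sₙ = n/2 × (first + last)
Last term = a + (n-1)d = -14 + (76-1)×10 = 736
S_76 = 76/2 × (-14 + 736)
S_76 = 76/2 × 722 = 27436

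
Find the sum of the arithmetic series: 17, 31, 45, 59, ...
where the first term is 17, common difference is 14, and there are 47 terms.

Sₙ = n/2 × (first + last)
Last term = a + (n-1)d = 17 + (47-1)×14 = 661
S_47 = 47/2 × (17 + 661)
S_47 = 47/2 × 678 = 15933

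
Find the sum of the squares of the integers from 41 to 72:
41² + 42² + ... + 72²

Use ∑_{k=1}^{n} k² = n(n+1)(2n+1)/6, then subtract the first 40 terms.
∑_{k=1}^{72} k² = 72×73×145/6 = 127020
∑_{k=1}^{40} k² = 40×41×81/6 = 22140
∑_{k=41}^{72} k² = 127020 - 22140 = 104880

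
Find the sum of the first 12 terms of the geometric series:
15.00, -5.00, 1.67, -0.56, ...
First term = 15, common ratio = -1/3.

Sₙ = a(1 - rⁿ) / (1 - r)
S_12 = 15(1 - (-1/3)^12) / (1 - (-1/3))
S_12 = 15(1 - (1/531441)) / (4/3)
S_12 = 664300/59049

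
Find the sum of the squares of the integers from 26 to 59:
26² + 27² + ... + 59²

Use ∑_{k=1}^{n} k² = n(n+1)(2n+1)/6, then subtract the first 25 terms.
∑_{k=1}^{59} k² = 59×60×119/6 = 70210
∑_{k=1}^{25} k² = 25×26×51/6 = 5525
∑_{k=26}^{59} k² = 70210 - 5525 = 64685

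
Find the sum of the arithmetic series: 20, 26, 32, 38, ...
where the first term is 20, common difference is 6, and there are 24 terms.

Sₙ = n/2 × (first + last)
Last term = a + (n-1)d = 20 + (24-1)×6 = 158
S_24 = 24/2 × (20 + 158)
S_24 = 24/2 × 178 = 2136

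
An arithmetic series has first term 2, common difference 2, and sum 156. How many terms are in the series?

Using S = n/2 × [2a + (n-1)d]
156 = n/2 × [2(2) + (n-1)(2)]
156 = n/2 × [4 + 2n - 2]
312 = n × [2 + 2n]
2n² + (2)n - 312 = 0
Discriminant: Δ = (2)² - 4(2)(-312) = 4 + 2496 = 2500
√Δ = 50
n = [-(2) + √Δ] / (2·2) = (-2 + 50) / 4 = 48 / 4 = 12
(The negative root is discarded since n must be a positive integer.)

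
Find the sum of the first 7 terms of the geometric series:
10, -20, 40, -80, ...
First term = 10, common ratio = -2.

Sₙ = a(1 - rⁿ) / (1 - r)
S_7 = 10(1 - (-2)^7) / (1 - (-2))
S_7 = 10(1 - (-128)) / (3)
S_7 = 430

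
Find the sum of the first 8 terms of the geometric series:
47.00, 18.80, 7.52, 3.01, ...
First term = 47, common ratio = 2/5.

Sₙ = a(1 - rⁿ) / (1 - r)
S_8 = 47(1 - (2/5)^8) / (1 - (2/5))
S_8 = 47(1 - (256/390625)) / (3/5)
S_8 = 6115781/78125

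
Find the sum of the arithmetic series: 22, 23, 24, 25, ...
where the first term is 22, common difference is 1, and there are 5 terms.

Sₙ = n/2 × (first + last)
Last term = a + (n-1)d = 22 + (5-1)×1 = 26
S_5 = 5/2 × (22 + 26)
S_5 = 5/2 × 48 = 120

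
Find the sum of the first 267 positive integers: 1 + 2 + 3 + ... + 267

Formula: ∑k = n(n+1)/2
= 267×268/2
= 71556/2
= 35778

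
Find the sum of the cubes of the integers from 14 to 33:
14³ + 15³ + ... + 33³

Use ∑_{k=1}^{n} k³ = [n(n+1)/2]², then subtract the first 13 terms.
∑_{k=1}^{33} k³ = [33×34/2]² = 561² = 314721
∑_{k=1}^{13} k³ = [13×14/2]² = 91² = 8281
∑_{k=14}^{33} k³ = 314721 - 8281 = 306440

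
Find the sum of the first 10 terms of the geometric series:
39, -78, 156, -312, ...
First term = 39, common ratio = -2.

Sₙ = a(1 - rⁿ) / (1 - r)
S_10 = 39(1 - (-2)^10) / (1 - (-2))
S_10 = 39(1 - 1024) / (3)
S_10 = -13299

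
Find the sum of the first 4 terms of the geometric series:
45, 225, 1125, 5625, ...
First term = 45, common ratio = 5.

Sₙ = a(1 - rⁿ) / (1 - r)
S_4 = 45(1 - 5^4) / (1 - 5)
S_4 = 45(1 - 625) / (-4)
S_4 = 7020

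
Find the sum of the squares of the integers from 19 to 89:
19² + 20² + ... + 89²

Use ∑_{k=1}^{n} k² = n(n+1)(2n+1)/6, then subtract the first 18 terms.
∑_{k=1}^{89} k² = 89×90×179/6 = 238965
∑_{k=1}^{18} k² = 18×19×37/6 = 2109
∑_{k=19}^{89} k² = 238965 - 2109 = 236856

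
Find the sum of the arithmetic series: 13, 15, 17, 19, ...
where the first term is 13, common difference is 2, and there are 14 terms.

Sₙ = n/2 × (first + last)
Last term = a + (n-1)d = 13 + (14-1)×2 = 39
S_14 = 14/2 × (13 + 39)
S_14 = 14/2 × 52 = 364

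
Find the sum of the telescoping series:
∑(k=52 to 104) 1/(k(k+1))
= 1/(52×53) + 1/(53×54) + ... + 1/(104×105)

Partial fractions: 1/(k(k+1)) = 1/k - 1/(k+1)
The series telescopes:
= (1/52 - 1/53) + (1/53 - 1/54) + ... + (1/104 - 1/105)
= 1/52 - 1/105
= 53/5460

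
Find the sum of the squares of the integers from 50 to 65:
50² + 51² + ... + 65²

Use ∑_{k=1}^{n} k² = n(n+1)(2n+1)/6, then subtract the first 49 terms.
∑_{k=1}^{65} k² = 65×66×131/6 = 93665
∑_{k=1}^{49} k² = 49×50×99/6 = 40425
∑_{k=50}^{65} k² = 93665 - 40425 = 53240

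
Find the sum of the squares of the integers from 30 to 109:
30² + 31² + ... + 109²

Use ∑_{k=1}^{n} k² = n(n+1)(2n+1)/6, then subtract the first 29 terms.
∑_{k=1}^{109} k² = 109×110×219/6 = 437635
∑_{k=1}^{29} k² = 29×30×59/6 = 8555
∑_{k=30}^{109} k² = 437635 - 8555 = 429080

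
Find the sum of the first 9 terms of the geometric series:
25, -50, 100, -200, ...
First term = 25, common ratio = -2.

Sₙ = a(1 - rⁿ) / (1 - r)
S_9 = 25(1 - (-2)^9) / (1 - (-2))
S_9 = 25(1 - (-512)) / (3)
S_9 = 4275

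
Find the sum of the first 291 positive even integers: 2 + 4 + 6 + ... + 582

Sum of first n even numbers = n(n+1)
= 291×292
= 84972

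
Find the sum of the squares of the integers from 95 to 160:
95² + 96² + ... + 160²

Use ∑_{k=1}^{n} k² = n(n+1)(2n+1)/6, then subtract the first 94 terms.
∑_{k=1}^{160} k² = 160×161×321/6 = 1378160
∑_{k=1}^{94} k² = 94×95×189/6 = 281295
∑_{k=95}^{160} k² = 1378160 - 281295 = 1096865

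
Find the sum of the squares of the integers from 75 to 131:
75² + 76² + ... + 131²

Use ∑_{k=1}^{n} k² = n(n+1)(2n+1)/6, then subtract the first 74 terms.
∑_{k=1}^{131} k² = 131×132×263/6 = 757966
∑_{k=1}^{74} k² = 74×75×149/6 = 137825
∑_{k=75}^{131} k² = 757966 - 137825 = 620141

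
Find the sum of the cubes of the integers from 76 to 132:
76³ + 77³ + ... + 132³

Use ∑_{k=1}^{n} k³ = [n(n+1)/2]², then subtract the first 75 terms.
∑_{k=1}^{132} k³ = [132×133/2]² = 8778² = 77053284
∑_{k=1}^{75} k³ = [75×76/2]² = 2850² = 8122500
∑_{k=76}^{132} k³ = 77053284 - 8122500 = 68930784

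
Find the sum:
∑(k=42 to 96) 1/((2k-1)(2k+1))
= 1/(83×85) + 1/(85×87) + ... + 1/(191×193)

Partial fractions: 1/((2k-1)(2k+1)) = (1/2)[1/(2k-1) - 1/(2k+1)]
The series telescopes:
= (1/2)[1/83 - 1/193]
= 55/16019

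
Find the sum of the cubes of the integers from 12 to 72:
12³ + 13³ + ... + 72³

Use ∑_{k=1}^{n} k³ = [n(n+1)/2]², then subtract the first 11 terms.
∑_{k=1}^{72} k³ = [72×73/2]² = 2628² = 6906384
∑_{k=1}^{11} k³ = [11×12/2]² = 66² = 4356
∑_{k=12}^{72} k³ = 6906384 - 4356 = 6902028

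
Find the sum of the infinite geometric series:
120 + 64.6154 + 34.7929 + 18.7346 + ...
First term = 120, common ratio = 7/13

For |r| < 1, S = a / (1 - r)
S = 120 / (1 - (7/13))
S = 120 / (6/13)
S = 260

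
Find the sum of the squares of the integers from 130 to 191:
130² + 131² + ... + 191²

Use ∑_{k=1}^{n} k² = n(n+1)(2n+1)/6, then subtract the first 129 terms.
∑_{k=1}^{191} k² = 191×192×383/6 = 2340896
∑_{k=1}^{129} k² = 129×130×259/6 = 723905
∑_{k=130}^{191} k² = 2340896 - 723905 = 1616991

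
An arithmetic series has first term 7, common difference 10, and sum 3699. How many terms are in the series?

Using S = n/2 × [2a + (n-1)d]
3699 = n/2 × [2(7) + (n-1)(10)]
3699 = n/2 × [14 + 10n - 10]
7398 = n × [4 + 10n]
10n² + (4)n - 7398 = 0
Discriminant: Δ = (4)² - 4(10)(-7398) = 16 + 295920 = 295936
√Δ = 544
n = [-(4) + √Δ] / (2·10) = (-4 + 544) / 20 = 540 / 20 = 27
(The negative root is discarded since n must be a positive integer.)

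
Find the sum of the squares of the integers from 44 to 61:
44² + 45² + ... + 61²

Use ∑_{k=1}^{n} k² = n(n+1)(2n+1)/6, then subtract the first 43 terms.
∑_{k=1}^{61} k² = 61×62×123/6 = 77531
∑_{k=1}^{43} k² = 43×44×87/6 = 27434
∑_{k=44}^{61} k² = 77531 - 27434 = 50097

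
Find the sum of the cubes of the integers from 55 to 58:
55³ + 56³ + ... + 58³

Use ∑_{k=1}^{n} k³ = [n(n+1)/2]², then subtract the first 54 terms.
∑_{k=1}^{58} k³ = [58×59/2]² = 1711² = 2927521
∑_{k=1}^{54} k³ = [54×55/2]² = 1485² = 2205225
∑_{k=55}^{58} k³ = 2927521 - 2205225 = 722296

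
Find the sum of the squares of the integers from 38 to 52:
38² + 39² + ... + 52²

Use ∑_{k=1}^{n} k² = n(n+1)(2n+1)/6, then subtract the first 37 terms.
∑_{k=1}^{52} k² = 52×53×105/6 = 48230
∑_{k=1}^{37} k² = 37×38×75/6 = 17575
∑_{k=38}^{52} k² = 48230 - 17575 = 30655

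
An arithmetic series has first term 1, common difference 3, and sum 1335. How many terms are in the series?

Using S = n/2 × [2a + (n-1)d]
1335 = n/2 × [2(1) + (n-1)(3)]
1335 = n/2 × [2 + 3n - 3]
2670 = n × [-1 + 3n]
3n² + (-1)n - 2670 = 0
Discriminant: Δ = (-1)² - 4(3)(-2670) = 1 + 32040 = 32041
√Δ = 179
n = [-(-1) + √Δ] / (2·3) = (1 + 179) / 6 = 180 / 6 = 30
(The negative root is discarded since n must be a positive integer.)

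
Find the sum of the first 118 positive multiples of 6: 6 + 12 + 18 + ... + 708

Factor out 6: = 6(1 + 2 + ... + 118) = 6 × n(n+1)/2
= 6 × 118×119/2
= 6 × 7021
= 42126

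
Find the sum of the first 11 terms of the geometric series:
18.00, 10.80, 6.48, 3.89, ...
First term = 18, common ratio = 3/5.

Sₙ = a(1 - rⁿ) / (1 - r)
S_11 = 18(1 - (3/5)^11) / (1 - (3/5))
S_11 = 18(1 - (177147/48828125)) / (2/5)
S_11 = 437858802/9765625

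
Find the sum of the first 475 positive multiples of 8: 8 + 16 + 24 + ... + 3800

Factor out 8: = 8(1 + 2 + ... + 475) = 8 × n(n+1)/2
= 8 × 475×476/2
= 8 × 113050
= 904400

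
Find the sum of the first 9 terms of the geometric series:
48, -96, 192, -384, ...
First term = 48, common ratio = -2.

Sₙ = a(1 - rⁿ) / (1 - r)
S_9 = 48(1 - (-2)^9) / (1 - (-2))
S_9 = 48(1 - (-512)) / (3)
S_9 = 8208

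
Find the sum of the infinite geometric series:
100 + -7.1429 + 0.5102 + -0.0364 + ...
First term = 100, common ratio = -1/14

For |r| < 1, S = a / (1 - r)
S = 100 / (1 - (-1/14))
S = 100 / (15/14)
S = 280/3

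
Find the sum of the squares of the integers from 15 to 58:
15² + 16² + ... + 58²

Use ∑_{k=1}^{n} k² = n(n+1)(2n+1)/6, then subtract the first 14 terms.
∑_{k=1}^{58} k² = 58×59×117/6 = 66729
∑_{k=1}^{14} k² = 14×15×29/6 = 1015
∑_{k=15}^{58} k² = 66729 - 1015 = 65714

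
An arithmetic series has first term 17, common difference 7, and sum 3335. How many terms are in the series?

Using S = n/2 × [2a + (n-1)d]
3335 = n/2 × [2(17) + (n-1)(7)]
3335 = n/2 × [34 + 7n - 7]
6670 = n × [27 + 7n]
7n² + (27)n - 6670 = 0
Discriminant: Δ = (27)² - 4(7)(-6670) = 729 + 186760 = 187489
√Δ = 433
n = [-(27) + √Δ] / (2·7) = (-27 + 433) / 14 = 406 / 14 = 29
(The negative root is discarded since n must be a positive integer.)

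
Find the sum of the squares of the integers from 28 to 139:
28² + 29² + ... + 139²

Use ∑_{k=1}^{n} k² = n(n+1)(2n+1)/6, then subtract the first 27 terms.
∑_{k=1}^{139} k² = 139×140×279/6 = 904890
∑_{k=1}^{27} k² = 27×28×55/6 = 6930
∑_{k=28}^{139} k² = 904890 - 6930 = 897960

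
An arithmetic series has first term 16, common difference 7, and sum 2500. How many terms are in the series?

Using S = n/2 × [2a + (n-1)d]
2500 = n/2 × [2(16) + (n-1)(7)]
2500 = n/2 × [32 + 7n - 7]
5000 = n × [25 + 7n]
7n² + (25)n - 5000 = 0
Discriminant: Δ = (25)² - 4(7)(-5000) = 625 + 140000 = 140625
√Δ = 375
n = [-(25) + √Δ] / (2·7) = (-25 + 375) / 14 = 350 / 14 = 25
(The negative root is discarded since n must be a positive integer.)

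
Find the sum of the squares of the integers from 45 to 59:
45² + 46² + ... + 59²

Use ∑_{k=1}^{n} k² = n(n+1)(2n+1)/6, then subtract the first 44 terms.
∑_{k=1}^{59} k² = 59×60×119/6 = 70210
∑_{k=1}^{44} k² = 44×45×89/6 = 29370
∑_{k=45}^{59} k² = 70210 - 29370 = 40840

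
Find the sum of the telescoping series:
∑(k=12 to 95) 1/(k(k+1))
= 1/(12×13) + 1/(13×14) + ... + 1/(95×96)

Partial fractions: 1/(k(k+1)) = 1/k - 1/(k+1)
The series telescopes:
= (1/12 - 1/13) + (1/13 - 1/14) + ... + (1/95 - 1/96)
= 1/12 - 1/96
= 7/96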